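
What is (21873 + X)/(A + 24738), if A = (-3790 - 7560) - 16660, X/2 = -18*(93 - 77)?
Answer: -21297/3272 ≈ -6.5089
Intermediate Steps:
X = -576 (X = 2*(-18*(93 - 77)) = 2*(-18*16) = 2*(-288) = -576)
A = -28010 (A = -11350 - 16660 = -28010)
(21873 + X)/(A + 24738) = (21873 - 576)/(-28010 + 24738) = 21297/(-3272) = 21297*(-1/3272) = -21297/3272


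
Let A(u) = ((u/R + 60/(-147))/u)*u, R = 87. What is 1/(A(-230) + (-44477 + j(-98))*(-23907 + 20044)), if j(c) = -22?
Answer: 4263/732808139521 ≈ 5.8173e-9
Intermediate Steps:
A(u) = -20/49 + u/87 (A(u) = ((u/87 + 60/(-147))/u)*u = ((u*(1/87) + 60*(-1/147))/u)*u = ((u/87 - 20/49)/u)*u = ((-20/49 + u/87)/u)*u = -20/49 + u/87)
1/(A(-230) + (-44477 + j(-98))*(-23907 + 20044)) = 1/((-20/49 + (1/87)*(-230)) + (-44477 - 22)*(-23907 + 20044)) = 1/((-20/49 - 230/87) - 44499*(-3863)) = 1/(-13010/4263 + 171899637) = 1/(732808139521/4263) = 4263/732808139521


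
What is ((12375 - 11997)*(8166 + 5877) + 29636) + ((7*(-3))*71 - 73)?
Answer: 5336326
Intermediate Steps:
((12375 - 11997)*(8166 + 5877) + 29636) + ((7*(-3))*71 - 73) = (378*14043 + 29636) + (-21*71 - 73) = (5308254 + 29636) + (-1491 - 73) = 5337890 - 1564 = 5336326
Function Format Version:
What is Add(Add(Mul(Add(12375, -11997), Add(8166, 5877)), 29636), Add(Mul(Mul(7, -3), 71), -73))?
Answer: 5336326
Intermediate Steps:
Add(Add(Mul(Add(12375, -11997), Add(8166, 5877)), 29636), Add(Mul(Mul(7, -3), 71), -73)) = Add(Add(Mul(378, 14043), 29636), Add(Mul(-21, 71), -73)) = Add(Add(5308254, 29636), Add(-1491, -73)) = Add(5337890, -1564) = 5336326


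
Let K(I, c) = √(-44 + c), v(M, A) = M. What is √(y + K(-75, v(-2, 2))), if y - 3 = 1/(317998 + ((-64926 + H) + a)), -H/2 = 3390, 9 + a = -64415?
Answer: √(24807022535 + 8268992356*I*√46)/90934 ≈ 2.2821 + 1.486*I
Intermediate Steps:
a = -64424 (a = -9 - 64415 = -64424)
H = -6780 (H = -2*3390 = -6780)
y = 545605/181868 (y = 3 + 1/(317998 + ((-64926 - 6780) - 64424)) = 3 + 1/(317998 + (-71706 - 64424)) = 3 + 1/(317998 - 136130) = 3 + 1/181868 = 545605/181868 ≈ 3.0000)
√(y + K(-75, v(-2, 2))) = √(545605/181868 + √(-44 - 2)) = √(545605/181868 + √(-46)) = √(545605/181868 + I*√46)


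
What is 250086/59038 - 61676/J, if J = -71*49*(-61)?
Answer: 3530840939/894927523 ≈ 3.9454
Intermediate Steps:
J = 212219 (J = -3479*(-61) = 212219)
250086/59038 - 61676/J = 250086/59038 - 61676/212219 = 250086*(1/59038) - 61676*1/212219 = 125043/29519 - 61676/212219 = 3530840939/894927523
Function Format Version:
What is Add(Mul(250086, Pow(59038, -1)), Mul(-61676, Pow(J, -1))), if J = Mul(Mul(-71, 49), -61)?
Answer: Rational(3530840939, 894927523) ≈ 3.9454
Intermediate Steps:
J = 212219 (J = Mul(-3479, -61) = 212219)
Add(Mul(250086, Pow(59038, -1)), Mul(-61676, Pow(J, -1))) = Add(Mul(250086, Pow(59038, -1)), Mul(-61676, Pow(212219, -1))) = Add(Mul(250086, Rational(1, 59038)), Mul(-61676, Rational(1, 212219))) = Add(Rational(125043, 29519), Rational(-61676, 212219)) = Rational(3530840939, 894927523)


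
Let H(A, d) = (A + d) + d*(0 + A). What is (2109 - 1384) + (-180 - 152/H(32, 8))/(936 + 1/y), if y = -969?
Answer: 24323347024/33558371 ≈ 724.81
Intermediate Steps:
H(A, d) = A + d + A*d (H(A, d) = (A + d) + d*A = (A + d) + A*d = A + d + A*d)
(2109 - 1384) + (-180 - 152/H(32, 8))/(936 + 1/y) = (2109 - 1384) + (-180 - 152/(32 + 8 + 32*8))/(936 + 1/(-969)) = 725 + (-180 - 152/(32 + 8 + 256))/(936 - 1/969) = 725 + (-180 - 152/296)/(906983/969) = 725 + (-180 - 152*1/296)*(969/906983) = 725 + (-180 - 19/37)*(969/906983) = 725 - 6679/37*969/906983 = 725 - 6471951/33558371 = 24323347024/33558371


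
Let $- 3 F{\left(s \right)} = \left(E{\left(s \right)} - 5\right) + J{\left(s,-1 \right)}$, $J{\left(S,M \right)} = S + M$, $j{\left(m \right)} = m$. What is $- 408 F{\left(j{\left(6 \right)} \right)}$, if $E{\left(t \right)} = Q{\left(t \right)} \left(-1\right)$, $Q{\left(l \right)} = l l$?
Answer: $-4896$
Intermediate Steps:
$Q{\left(l \right)} = l^{2}$
$J{\left(S,M \right)} = M + S$
$E{\left(t \right)} = - t^{2}$ ($E{\left(t \right)} = t^{2} \left(-1\right) = - t^{2}$)
$F{\left(s \right)} = 2 - \frac{s}{3} + \frac{s^{2}}{3}$ ($F{\left(s \right)} = - \frac{\left(- s^{2} - 5\right) + \left(-1 + s\right)}{3} = - \frac{\left(-5 - s^{2}\right) + \left(-1 + s\right)}{3} = - \frac{-6 + s - s^{2}}{3} = 2 - \frac{s}{3} + \frac{s^{2}}{3}$)
$- 408 F{\left(j{\left(6 \right)} \right)} = - 408 \left(2 - 2 + \frac{6^{2}}{3}\right) = - 408 \left(2 - 2 + \frac{1}{3} \cdot 36\right) = - 408 \left(2 - 2 + 12\right) = \left(-408\right) 12 = -4896$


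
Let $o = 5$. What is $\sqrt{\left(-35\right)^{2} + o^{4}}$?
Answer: $5 \sqrt{74} \approx 43.012$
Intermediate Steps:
$\sqrt{\left(-35\right)^{2} + o^{4}} = \sqrt{\left(-35\right)^{2} + 5^{4}} = \sqrt{1225 + 625} = \sqrt{1850} = 5 \sqrt{74}$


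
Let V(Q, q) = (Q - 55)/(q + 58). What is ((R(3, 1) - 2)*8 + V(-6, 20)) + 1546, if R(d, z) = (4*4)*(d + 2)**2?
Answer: 368879/78 ≈ 4729.2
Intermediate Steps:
V(Q, q) = (-55 + Q)/(58 + q)
R(d, z) = 16*(2 + d)**2
((R(3, 1) - 2)*8 + V(-6, 20)) + 1546 = ((16*(2 + 3)**2 - 2)*8 + (-55 - 6)/(58 + 20)) + 1546 = ((16*5**2 - 2)*8 - 61/78) + 1546 = ((16*25 - 2)*8 + (1/78)*(-61)) + 1546 = ((400 - 2)*8 - 61/78) + 1546 = (398*8 - 61/78) + 1546 = (3184 - 61/78) + 1546 = 248291/78 + 1546 = 368879/78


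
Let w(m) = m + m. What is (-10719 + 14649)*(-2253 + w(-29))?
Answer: -9082230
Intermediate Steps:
w(m) = 2*m
(-10719 + 14649)*(-2253 + w(-29)) = (-10719 + 14649)*(-2253 + 2*(-29)) = 3930*(-2253 - 58) = 3930*(-2311) = -9082230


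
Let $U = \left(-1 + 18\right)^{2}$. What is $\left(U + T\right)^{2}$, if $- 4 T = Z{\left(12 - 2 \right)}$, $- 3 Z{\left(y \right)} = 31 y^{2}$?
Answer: $\frac{2696164}{9} \approx 2.9957 \cdot 10^{5}$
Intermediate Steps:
$Z{\left(y \right)} = - \frac{31 y^{2}}{3}$
$T = \frac{775}{3}$ ($T = - \frac{\left(- \frac{31}{3}\right) \left(12 - 2\right)^{2}}{4} = - \frac{\left(- \frac{31}{3}\right) 10^{2}}{4} = - \frac{\left(- \frac{31}{3}\right) 100}{4} = \left(- \frac{1}{4}\right) \left(- \frac{3100}{3}\right) = \frac{775}{3} \approx 258.33$)
$U = 289$ ($U = 17^{2} = 289$)
$\left(U + T\right)^{2} = \left(289 + \frac{775}{3}\right)^{2} = \left(\frac{1642}{3}\right)^{2} = \frac{2696164}{9}$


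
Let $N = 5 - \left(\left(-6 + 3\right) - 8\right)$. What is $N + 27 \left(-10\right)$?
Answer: $-254$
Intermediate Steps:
$N = 16$ ($N = 5 - \left(-3 - 8\right) = 5 - -11 = 5 + 11 = 16$)
$N + 27 \left(-10\right) = 16 + 27 \left(-10\right) = 16 - 270 = -254$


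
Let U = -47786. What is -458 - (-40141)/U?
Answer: -21926129/47786 ≈ -458.84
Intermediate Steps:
-458 - (-40141)/U = -458 - (-40141)/(-47786) = -458 - (-40141)*(-1)/47786 = -458 - 1*40141/47786 = -458 - 40141/47786 = -21926129/47786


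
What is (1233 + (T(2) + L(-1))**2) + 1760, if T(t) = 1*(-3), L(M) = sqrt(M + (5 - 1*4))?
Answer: 3002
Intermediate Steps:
L(M) = sqrt(1 + M) (L(M) = sqrt(M + (5 - 4)) = sqrt(M + 1) = sqrt(1 + M))
T(t) = -3
(1233 + (T(2) + L(-1))**2) + 1760 = (1233 + (-3 + sqrt(1 - 1))**2) + 1760 = (1233 + (-3 + sqrt(0))**2) + 1760 = (1233 + (-3 + 0)**2) + 1760 = (1233 + (-3)**2) + 1760 = (1233 + 9) + 1760 = 1242 + 1760 = 3002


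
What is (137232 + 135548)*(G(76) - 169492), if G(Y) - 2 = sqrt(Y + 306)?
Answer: -46233482200 + 272780*sqrt(382) ≈ -4.6228e+10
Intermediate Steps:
G(Y) = 2 + sqrt(306 + Y) (G(Y) = 2 + sqrt(Y + 306) = 2 + sqrt(306 + Y))
(137232 + 135548)*(G(76) - 169492) = (137232 + 135548)*((2 + sqrt(306 + 76)) - 169492) = 272780*((2 + sqrt(382)) - 169492) = 272780*(-169490 + sqrt(382)) = -46233482200 + 272780*sqrt(382)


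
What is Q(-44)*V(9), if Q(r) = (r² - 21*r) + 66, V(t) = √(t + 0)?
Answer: 8778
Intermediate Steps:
V(t) = √t
Q(r) = 66 + r² - 21*r
Q(-44)*V(9) = (66 + (-44)² - 21*(-44))*√9 = (66 + 1936 + 924)*3 = 2926*3 = 8778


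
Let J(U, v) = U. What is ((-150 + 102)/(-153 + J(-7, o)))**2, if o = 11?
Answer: 9/100 ≈ 0.090000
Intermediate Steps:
((-150 + 102)/(-153 + J(-7, o)))**2 = ((-150 + 102)/(-153 - 7))**2 = (-48/(-160))**2 = (-48*(-1/160))**2 = (3/10)**2 = 9/100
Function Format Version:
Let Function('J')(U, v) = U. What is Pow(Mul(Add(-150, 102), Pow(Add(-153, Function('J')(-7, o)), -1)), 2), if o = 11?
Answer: Rational(9, 100) ≈ 0.090000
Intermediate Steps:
Pow(Mul(Add(-150, 102), Pow(Add(-153, Function('J')(-7, o)), -1)), 2) = Pow(Mul(Add(-150, 102), Pow(Add(-153, -7), -1)), 2) = Pow(Mul(-48, Pow(-160, -1)), 2) = Pow(Mul(-48, Rational(-1, 160)), 2) = Pow(Rational(3, 10), 2) = Rational(9, 100)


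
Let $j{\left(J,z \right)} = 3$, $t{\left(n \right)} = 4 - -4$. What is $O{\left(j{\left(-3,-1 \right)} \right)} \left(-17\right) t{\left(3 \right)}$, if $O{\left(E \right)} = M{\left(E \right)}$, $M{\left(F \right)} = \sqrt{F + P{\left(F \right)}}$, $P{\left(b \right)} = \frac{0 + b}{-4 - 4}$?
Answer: $- 34 \sqrt{42} \approx -220.35$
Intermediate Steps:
$P{\left(b \right)} = - \frac{b}{8}$ ($P{\left(b \right)} = \frac{b}{-8} = b \left(- \frac{1}{8}\right) = - \frac{b}{8}$)
$M{\left(F \right)} = \frac{\sqrt{14} \sqrt{F}}{4}$ ($M{\left(F \right)} = \sqrt{F - \frac{F}{8}} = \sqrt{\frac{7 F}{8}} = \frac{\sqrt{14} \sqrt{F}}{4}$)
$t{\left(n \right)} = 8$ ($t{\left(n \right)} = 4 + 4 = 8$)
$O{\left(E \right)} = \frac{\sqrt{14} \sqrt{E}}{4}$
$O{\left(j{\left(-3,-1 \right)} \right)} \left(-17\right) t{\left(3 \right)} = \frac{\sqrt{14} \sqrt{3}}{4} \left(-17\right) 8 = \frac{\sqrt{42}}{4} \left(-17\right) 8 = - \frac{17 \sqrt{42}}{4} \cdot 8 = - 34 \sqrt{42}$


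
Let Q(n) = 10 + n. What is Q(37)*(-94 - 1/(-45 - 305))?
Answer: -1546253/350 ≈ -4417.9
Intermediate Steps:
Q(37)*(-94 - 1/(-45 - 305)) = (10 + 37)*(-94 - 1/(-45 - 305)) = 47*(-94 - 1/(-350)) = 47*(-94 - 1*(-1/350)) = 47*(-94 + 1/350) = 47*(-32899/350) = -1546253/350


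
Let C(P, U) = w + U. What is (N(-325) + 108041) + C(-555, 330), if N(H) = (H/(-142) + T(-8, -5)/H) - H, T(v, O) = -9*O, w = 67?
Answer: 1003902337/9230 ≈ 1.0877e+5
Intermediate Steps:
C(P, U) = 67 + U
N(H) = 45/H - 143*H/142 (N(H) = (H/(-142) + (-9*(-5))/H) - H = (H*(-1/142) + 45/H) - H = (-H/142 + 45/H) - H = (45/H - H/142) - H = 45/H - 143*H/142)
(N(-325) + 108041) + C(-555, 330) = ((45/(-325) - 143/142*(-325)) + 108041) + (67 + 330) = ((45*(-1/325) + 46475/142) + 108041) + 397 = ((-9/65 + 46475/142) + 108041) + 397 = (3019597/9230 + 108041) + 397 = 1000238027/9230 + 397 = 1003902337/9230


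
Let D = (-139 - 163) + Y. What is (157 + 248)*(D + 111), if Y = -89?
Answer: -113400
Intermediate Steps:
D = -391 (D = (-139 - 163) - 89 = -302 - 89 = -391)
(157 + 248)*(D + 111) = (157 + 248)*(-391 + 111) = 405*(-280) = -113400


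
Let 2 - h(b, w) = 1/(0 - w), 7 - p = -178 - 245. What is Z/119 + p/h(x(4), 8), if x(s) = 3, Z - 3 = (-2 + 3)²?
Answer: 24084/119 ≈ 202.39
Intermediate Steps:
p = 430 (p = 7 - (-178 - 245) = 7 - 1*(-423) = 7 + 423 = 430)
Z = 4 (Z = 3 + (-2 + 3)² = 3 + 1² = 3 + 1 = 4)
h(b, w) = 2 + 1/w (h(b, w) = 2 - 1/(0 - w) = 2 - 1/((-w)) = 2 - (-1)/w = 2 + 1/w)
Z/119 + p/h(x(4), 8) = 4/119 + 430/(2 + 1/8) = 4*(1/119) + 430/(2 + ⅛) = 4/119 + 430/(17/8) = 4/119 + 430*(8/17) = 4/119 + 3440/17 = 24084/119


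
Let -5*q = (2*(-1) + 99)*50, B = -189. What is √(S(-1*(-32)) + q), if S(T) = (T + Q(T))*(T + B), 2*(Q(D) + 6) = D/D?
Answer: I*√20522/2 ≈ 71.628*I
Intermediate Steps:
Q(D) = -11/2 (Q(D) = -6 + (D/D)/2 = -6 + (½)*1 = -6 + ½ = -11/2)
S(T) = (-189 + T)*(-11/2 + T) (S(T) = (T - 11/2)*(T - 189) = (-11/2 + T)*(-189 + T) = (-189 + T)*(-11/2 + T))
q = -970 (q = -(2*(-1) + 99)*50/5 = -(-2 + 99)*50/5 = -97*50/5 = -⅕*4850 = -970)
√(S(-1*(-32)) + q) = √((2079/2 + (-1*(-32))² - (-389)*(-32)/2) - 970) = √((2079/2 + 32² - 389/2*32) - 970) = √((2079/2 + 1024 - 6224) - 970) = √(-8321/2 - 970) = √(-10261/2) = I*√20522/2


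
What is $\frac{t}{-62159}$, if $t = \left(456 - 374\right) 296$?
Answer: $- \frac{24272}{62159} \approx -0.39048$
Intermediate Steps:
$t = 24272$ ($t = 82 \cdot 296 = 24272$)
$\frac{t}{-62159} = \frac{24272}{-62159} = 24272 \left(- \frac{1}{62159}\right) = - \frac{24272}{62159}$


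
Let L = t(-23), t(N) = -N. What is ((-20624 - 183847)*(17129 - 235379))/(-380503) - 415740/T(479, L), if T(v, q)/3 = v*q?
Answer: -491695121883490/4192001551 ≈ -1.1729e+5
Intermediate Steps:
L = 23 (L = -1*(-23) = 23)
T(v, q) = 3*q*v (T(v, q) = 3*(v*q) = 3*(q*v) = 3*q*v)
((-20624 - 183847)*(17129 - 235379))/(-380503) - 415740/T(479, L) = ((-20624 - 183847)*(17129 - 235379))/(-380503) - 415740/(3*23*479) = -204471*(-218250)*(-1/380503) - 415740/33051 = 44625795750*(-1/380503) - 415740*1/33051 = -44625795750/380503 - 138580/11017 = -491695121883490/4192001551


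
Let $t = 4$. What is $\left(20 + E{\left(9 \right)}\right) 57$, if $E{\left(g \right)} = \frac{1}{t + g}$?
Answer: $\frac{14877}{13} \approx 1144.4$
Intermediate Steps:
$E{\left(g \right)} = \frac{1}{4 + g}$
$\left(20 + E{\left(9 \right)}\right) 57 = \left(20 + \frac{1}{4 + 9}\right) 57 = \left(20 + \frac{1}{13}\right) 57 = \frac{261}{13} \cdot 57 = \frac{14877}{13}$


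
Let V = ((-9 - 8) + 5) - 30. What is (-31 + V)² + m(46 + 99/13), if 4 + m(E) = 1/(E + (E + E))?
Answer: 11134588/2091 ≈ 5325.0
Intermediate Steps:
m(E) = -4 + 1/(3*E) (m(E) = -4 + 1/(E + (E + E)) = -4 + 1/(E + 2*E) = -4 + 1/(3*E))
V = -42 (V = (-17 + 5) - 30 = -12 - 30 = -42)
(-31 + V)² + m(46 + 99/13) = (-31 - 42)² + (-4 + 1/(3*(46 + 99/13))) = (-73)² + (-4 + 1/(3*(46 + 99*(1/13)))) = 5329 + (-4 + 1/(3*(46 + 99/13))) = 5329 + (-4 + 1/(3*(697/13))) = 5329 + (-4 + (⅓)*(13/697)) = 5329 + (-4 + 13/2091) = 5329 - 8351/2091 = 11134588/2091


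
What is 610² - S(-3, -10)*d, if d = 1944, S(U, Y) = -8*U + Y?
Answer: 344884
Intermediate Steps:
S(U, Y) = Y - 8*U
610² - S(-3, -10)*d = 610² - (-10 - 8*(-3))*1944 = 372100 - (-10 + 24)*1944 = 372100 - 14*1944 = 372100 - 1*27216 = 372100 - 27216 = 344884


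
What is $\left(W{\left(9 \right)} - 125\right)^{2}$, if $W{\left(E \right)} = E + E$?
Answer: $11449$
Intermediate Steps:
$W{\left(E \right)} = 2 E$
$\left(W{\left(9 \right)} - 125\right)^{2} = \left(2 \cdot 9 - 125\right)^{2} = \left(18 - 125\right)^{2} = \left(-107\right)^{2} = 11449$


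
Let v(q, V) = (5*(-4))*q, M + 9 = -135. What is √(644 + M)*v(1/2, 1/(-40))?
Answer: -100*√5 ≈ -223.61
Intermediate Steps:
M = -144 (M = -9 - 135 = -144)
v(q, V) = -20*q
√(644 + M)*v(1/2, 1/(-40)) = √(644 - 144)*(-20/2) = √500*(-20*½) = (10*√5)*(-10) = -100*√5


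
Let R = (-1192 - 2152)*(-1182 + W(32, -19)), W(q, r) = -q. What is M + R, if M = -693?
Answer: 4058923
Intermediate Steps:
R = 4059616 (R = (-1192 - 2152)*(-1182 - 1*32) = -3344*(-1182 - 32) = -3344*(-1214) = 4059616)
M + R = -693 + 4059616 = 4058923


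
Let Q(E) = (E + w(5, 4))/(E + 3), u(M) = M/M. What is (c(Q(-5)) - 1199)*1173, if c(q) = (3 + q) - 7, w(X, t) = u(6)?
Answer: -1408773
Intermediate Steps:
u(M) = 1
w(X, t) = 1
Q(E) = (1 + E)/(3 + E) (Q(E) = (E + 1)/(E + 3) = (1 + E)/(3 + E))
c(q) = -4 + q
(c(Q(-5)) - 1199)*1173 = ((-4 + (1 - 5)/(3 - 5)) - 1199)*1173 = ((-4 - 4/(-2)) - 1199)*1173 = ((-4 - ½*(-4)) - 1199)*1173 = ((-4 + 2) - 1199)*1173 = (-2 - 1199)*1173 = -1201*1173 = -1408773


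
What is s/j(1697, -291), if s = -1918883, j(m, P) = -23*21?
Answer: 1918883/483 ≈ 3972.8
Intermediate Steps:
j(m, P) = -483
s/j(1697, -291) = -1918883/(-483) = -1918883*(-1/483) = 1918883/483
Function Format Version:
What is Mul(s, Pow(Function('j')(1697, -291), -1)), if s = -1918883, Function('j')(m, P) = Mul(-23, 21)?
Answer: Rational(1918883, 483) ≈ 3972.8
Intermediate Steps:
Function('j')(m, P) = -483
Mul(s, Pow(Function('j')(1697, -291), -1)) = Mul(-1918883, Pow(-483, -1)) = Mul(-1918883, Rational(-1, 483)) = Rational(1918883, 483)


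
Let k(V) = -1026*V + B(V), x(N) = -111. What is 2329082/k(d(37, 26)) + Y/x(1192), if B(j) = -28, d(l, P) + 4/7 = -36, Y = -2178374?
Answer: 286772868377/14566530 ≈ 19687.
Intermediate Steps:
d(l, P) = -256/7 (d(l, P) = -4/7 - 36 = -256/7)
k(V) = -28 - 1026*V (k(V) = -1026*V - 28 = -28 - 1026*V)
2329082/k(d(37, 26)) + Y/x(1192) = 2329082/(-28 - 1026*(-256/7)) - 2178374/(-111) = 2329082/(-28 + 262656/7) - 2178374*(-1/111) = 2329082/(262460/7) + 2178374/111 = 2329082*(7/262460) + 2178374/111 = 8151787/131230 + 2178374/111 = 286772868377/14566530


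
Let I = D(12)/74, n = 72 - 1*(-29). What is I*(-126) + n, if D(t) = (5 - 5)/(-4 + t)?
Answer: 101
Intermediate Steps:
n = 101 (n = 72 + 29 = 101)
D(t) = 0 (D(t) = 0/(-4 + t) = 0)
I = 0 (I = 0/74 = 0*(1/74) = 0)
I*(-126) + n = 0*(-126) + 101 = 0 + 101 = 101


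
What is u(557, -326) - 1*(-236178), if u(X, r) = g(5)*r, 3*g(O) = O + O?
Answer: 705274/3 ≈ 2.3509e+5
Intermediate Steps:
g(O) = 2*O/3 (g(O) = (O + O)/3 = (2*O)/3 = 2*O/3)
u(X, r) = 10*r/3 (u(X, r) = ((⅔)*5)*r = 10*r/3)
u(557, -326) - 1*(-236178) = (10/3)*(-326) - 1*(-236178) = -3260/3 + 236178 = 705274/3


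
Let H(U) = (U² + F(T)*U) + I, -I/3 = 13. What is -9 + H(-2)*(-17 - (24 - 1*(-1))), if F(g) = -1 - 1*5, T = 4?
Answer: 957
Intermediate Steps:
I = -39 (I = -3*13 = -39)
F(g) = -6 (F(g) = -1 - 5 = -6)
H(U) = -39 + U² - 6*U (H(U) = (U² - 6*U) - 39 = -39 + U² - 6*U)
-9 + H(-2)*(-17 - (24 - 1*(-1))) = -9 + (-39 + (-2)² - 6*(-2))*(-17 - (24 - 1*(-1))) = -9 + (-39 + 4 + 12)*(-17 - (24 + 1)) = -9 - 23*(-17 - 1*25) = -9 - 23*(-17 - 25) = -9 - 23*(-42) = -9 + 966 = 957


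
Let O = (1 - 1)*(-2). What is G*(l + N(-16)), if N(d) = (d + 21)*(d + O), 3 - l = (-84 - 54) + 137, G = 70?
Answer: -5320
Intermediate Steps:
O = 0 (O = 0*(-2) = 0)
l = 4 (l = 3 - ((-84 - 54) + 137) = 3 - (-138 + 137) = 3 - 1*(-1) = 3 + 1 = 4)
N(d) = d*(21 + d) (N(d) = (d + 21)*(d + 0) = (21 + d)*d = d*(21 + d))
G*(l + N(-16)) = 70*(4 - 16*(21 - 16)) = 70*(4 - 16*5) = 70*(4 - 80) = 70*(-76) = -5320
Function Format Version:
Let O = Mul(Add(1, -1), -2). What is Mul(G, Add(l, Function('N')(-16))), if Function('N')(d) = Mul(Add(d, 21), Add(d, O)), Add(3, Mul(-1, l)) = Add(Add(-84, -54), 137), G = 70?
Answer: -5320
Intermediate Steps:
O = 0 (O = Mul(0, -2) = 0)
l = 4 (l = Add(3, Mul(-1, Add(Add(-84, -54), 137))) = Add(3, Mul(-1, Add(-138, 137))) = Add(3, Mul(-1, -1)) = Add(3, 1) = 4)
Function('N')(d) = Mul(d, Add(21, d)) (Function('N')(d) = Mul(Add(d, 21), Add(d, 0)) = Mul(Add(21, d), d) = Mul(d, Add(21, d)))
Mul(G, Add(l, Function('N')(-16))) = Mul(70, Add(4, Mul(-16, Add(21, -16)))) = Mul(70, Add(4, Mul(-16, 5))) = Mul(70, Add(4, -80)) = Mul(70, -76) = -5320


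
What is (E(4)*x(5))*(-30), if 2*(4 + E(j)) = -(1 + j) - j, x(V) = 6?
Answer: 1530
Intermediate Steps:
E(j) = -9/2 - j (E(j) = -4 + (-(1 + j) - j)/2 = -4 + ((-1 - j) - j)/2 = -4 + (-1 - 2*j)/2 = -4 + (-1/2 - j) = -9/2 - j)
(E(4)*x(5))*(-30) = ((-9/2 - 1*4)*6)*(-30) = ((-9/2 - 4)*6)*(-30) = -17/2*6*(-30) = -51*(-30) = 1530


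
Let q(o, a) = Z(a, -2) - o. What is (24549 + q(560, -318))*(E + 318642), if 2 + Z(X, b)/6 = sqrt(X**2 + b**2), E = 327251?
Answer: 15486576461 + 7750716*sqrt(25282) ≈ 1.6719e+10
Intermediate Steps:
Z(X, b) = -12 + 6*sqrt(X**2 + b**2)
q(o, a) = -12 - o + 6*sqrt(4 + a**2) (q(o, a) = (-12 + 6*sqrt(a**2 + (-2)**2)) - o = (-12 + 6*sqrt(a**2 + 4)) - o = (-12 + 6*sqrt(4 + a**2)) - o = -12 - o + 6*sqrt(4 + a**2))
(24549 + q(560, -318))*(E + 318642) = (24549 + (-12 - 1*560 + 6*sqrt(4 + (-318)**2)))*(327251 + 318642) = (24549 + (-12 - 560 + 6*sqrt(4 + 101124)))*645893 = (24549 + (-12 - 560 + 6*sqrt(101128)))*645893 = (24549 + (-12 - 560 + 6*(2*sqrt(25282))))*645893 = (24549 + (-12 - 560 + 12*sqrt(25282)))*645893 = (24549 + (-572 + 12*sqrt(25282)))*645893 = (23977 + 12*sqrt(25282))*645893 = 15486576461 + 7750716*sqrt(25282)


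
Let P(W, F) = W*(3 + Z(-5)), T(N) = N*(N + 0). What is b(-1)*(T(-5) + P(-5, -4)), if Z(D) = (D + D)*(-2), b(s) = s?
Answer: 90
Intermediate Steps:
Z(D) = -4*D (Z(D) = (2*D)*(-2) = -4*D)
T(N) = N**2 (T(N) = N*N = N**2)
P(W, F) = 23*W (P(W, F) = W*(3 - 4*(-5)) = W*(3 + 20) = W*23 = 23*W)
b(-1)*(T(-5) + P(-5, -4)) = -((-5)**2 + 23*(-5)) = -(25 - 115) = -1*(-90) = 90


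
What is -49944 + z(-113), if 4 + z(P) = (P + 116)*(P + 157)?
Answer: -49816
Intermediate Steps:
z(P) = -4 + (116 + P)*(157 + P) (z(P) = -4 + (P + 116)*(P + 157) = -4 + (116 + P)*(157 + P))
-49944 + z(-113) = -49944 + (18208 + (-113)² + 273*(-113)) = -49944 + (18208 + 12769 - 30849) = -49944 + 128 = -49816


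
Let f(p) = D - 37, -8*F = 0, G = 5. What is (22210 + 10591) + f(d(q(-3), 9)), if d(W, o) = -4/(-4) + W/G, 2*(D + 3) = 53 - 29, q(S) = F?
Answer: 32773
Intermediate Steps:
F = 0 (F = -⅛*0 = 0)
q(S) = 0
D = 9 (D = -3 + (53 - 29)/2 = -3 + (½)*24 = -3 + 12 = 9)
d(W, o) = 1 + W/5 (d(W, o) = -4/(-4) + W/5 = -4*(-¼) + W*(⅕) = 1 + W/5)
f(p) = -28 (f(p) = 9 - 37 = -28)
(22210 + 10591) + f(d(q(-3), 9)) = (22210 + 10591) - 28 = 32801 - 28 = 32773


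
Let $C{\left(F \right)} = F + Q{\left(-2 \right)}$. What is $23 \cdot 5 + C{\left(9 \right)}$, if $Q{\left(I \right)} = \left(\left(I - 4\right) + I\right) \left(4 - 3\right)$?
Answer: $116$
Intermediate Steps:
$Q{\left(I \right)} = -4 + 2 I$ ($Q{\left(I \right)} = \left(\left(I - 4\right) + I\right) 1 = \left(\left(-4 + I\right) + I\right) 1 = \left(-4 + 2 I\right) 1 = -4 + 2 I$)
$C{\left(F \right)} = -8 + F$ ($C{\left(F \right)} = F + \left(-4 + 2 \left(-2\right)\right) = F - 8 = -8 + F$)
$23 \cdot 5 + C{\left(9 \right)} = 23 \cdot 5 + \left(-8 + 9\right) = 115 + 1 = 116$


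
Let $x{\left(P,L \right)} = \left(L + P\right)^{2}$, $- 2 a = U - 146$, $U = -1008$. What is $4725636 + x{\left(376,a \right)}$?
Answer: $5633845$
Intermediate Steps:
$a = 577$ ($a = - \frac{-1008 - 146}{2} = \left(- \frac{1}{2}\right) \left(-1154\right) = 577$)
$4725636 + x{\left(376,a \right)} = 4725636 + \left(577 + 376\right)^{2} = 4725636 + 953^{2} = 4725636 + 908209 = 5633845$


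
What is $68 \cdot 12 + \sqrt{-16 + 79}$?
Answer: $816 + 3 \sqrt{7} \approx 823.94$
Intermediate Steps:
$68 \cdot 12 + \sqrt{-16 + 79} = 816 + \sqrt{63} = 816 + 3 \sqrt{7}$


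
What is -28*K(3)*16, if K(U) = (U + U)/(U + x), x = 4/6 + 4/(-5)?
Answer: -40320/43 ≈ -937.67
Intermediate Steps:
x = -2/15 (x = 4*(⅙) + 4*(-⅕) = ⅔ - ⅘ = -2/15 ≈ -0.13333)
K(U) = 2*U/(-2/15 + U) (K(U) = (U + U)/(U - 2/15) = (2*U)/(-2/15 + U) = 2*U/(-2/15 + U))
-28*K(3)*16 = -840*3/(-2 + 15*3)*16 = -840*3/(-2 + 45)*16 = -840*3/43*16 = -28*90/43*16 = -2520/43*16 = -40320/43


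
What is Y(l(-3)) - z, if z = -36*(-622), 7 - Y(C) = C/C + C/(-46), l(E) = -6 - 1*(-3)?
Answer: -1029759/46 ≈ -22386.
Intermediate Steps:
l(E) = -3 (l(E) = -6 + 3 = -3)
Y(C) = 6 + C/46 (Y(C) = 7 - (C/C + C/(-46)) = 7 - (1 + C*(-1/46)) = 7 - (1 - C/46) = 7 + (-1 + C/46) = 6 + C/46)
z = 22392
Y(l(-3)) - z = (6 + (1/46)*(-3)) - 1*22392 = (6 - 3/46) - 22392 = 273/46 - 22392 = -1029759/46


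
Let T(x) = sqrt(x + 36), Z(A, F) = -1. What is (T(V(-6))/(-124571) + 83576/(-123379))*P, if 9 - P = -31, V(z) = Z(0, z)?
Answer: -3343040/123379 - 40*sqrt(35)/124571 ≈ -27.098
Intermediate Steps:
V(z) = -1
T(x) = sqrt(36 + x)
P = 40 (P = 9 - 1*(-31) = 9 + 31 = 40)
(T(V(-6))/(-124571) + 83576/(-123379))*P = (sqrt(36 - 1)/(-124571) + 83576/(-123379))*40 = (sqrt(35)*(-1/124571) + 83576*(-1/123379))*40 = (-sqrt(35)/124571 - 83576/123379)*40 = (-83576/123379 - sqrt(35)/124571)*40 = -3343040/123379 - 40*sqrt(35)/124571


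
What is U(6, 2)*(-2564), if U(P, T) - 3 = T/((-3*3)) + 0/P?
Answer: -64100/9 ≈ -7122.2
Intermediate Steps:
U(P, T) = 3 - T/9 (U(P, T) = 3 + (T/((-3*3)) + 0/P) = 3 + (T/(-9) + 0) = 3 + (T*(-⅑) + 0) = 3 + (-T/9 + 0) = 3 - T/9)
U(6, 2)*(-2564) = (3 - ⅑*2)*(-2564) = (3 - 2/9)*(-2564) = (25/9)*(-2564) = -64100/9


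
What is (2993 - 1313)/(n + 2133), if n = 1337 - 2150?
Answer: 14/11 ≈ 1.2727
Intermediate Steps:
n = -813
(2993 - 1313)/(n + 2133) = (2993 - 1313)/(-813 + 2133) = 1680/1320 = 1680*(1/1320) = 14/11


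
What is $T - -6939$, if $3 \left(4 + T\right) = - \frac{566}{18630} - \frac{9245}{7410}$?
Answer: $\frac{95730615103}{13804830} \approx 6934.6$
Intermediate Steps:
$T = - \frac{61100267}{13804830}$ ($T = -4 + \frac{- \frac{566}{18630} - \frac{9245}{7410}}{3} = -4 + \frac{\left(-566\right) \frac{1}{18630} - \frac{1849}{1482}}{3} = -4 + \frac{- \frac{283}{9315} - \frac{1849}{1482}}{3} = -4 + \frac{1}{3} \left(- \frac{5880947}{4601610}\right) = -4 - \frac{5880947}{13804830} = - \frac{61100267}{13804830} \approx -4.426$)
$T - -6939 = - \frac{61100267}{13804830} - -6939 = - \frac{61100267}{13804830} + 6939 = \frac{95730615103}{13804830}$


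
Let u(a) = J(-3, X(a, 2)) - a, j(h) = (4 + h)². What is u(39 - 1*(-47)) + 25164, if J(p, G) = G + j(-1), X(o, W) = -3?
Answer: 25084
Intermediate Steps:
J(p, G) = 9 + G (J(p, G) = G + (4 - 1)² = G + 3² = G + 9 = 9 + G)
u(a) = 6 - a (u(a) = (9 - 3) - a = 6 - a)
u(39 - 1*(-47)) + 25164 = (6 - (39 - 1*(-47))) + 25164 = (6 - (39 + 47)) + 25164 = (6 - 1*86) + 25164 = (6 - 86) + 25164 = -80 + 25164 = 25084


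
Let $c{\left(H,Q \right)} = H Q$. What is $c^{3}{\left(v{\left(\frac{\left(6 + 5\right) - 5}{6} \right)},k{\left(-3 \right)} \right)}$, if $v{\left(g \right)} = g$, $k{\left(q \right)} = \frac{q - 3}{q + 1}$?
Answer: $27$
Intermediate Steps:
$k{\left(q \right)} = \frac{-3 + q}{1 + q}$
$c^{3}{\left(v{\left(\frac{\left(6 + 5\right) - 5}{6} \right)},k{\left(-3 \right)} \right)} = \left(\frac{\left(6 + 5\right) - 5}{6} \frac{-3 - 3}{1 - 3}\right)^{3} = \left(\left(11 - 5\right) \frac{1}{6} \frac{1}{-2} \left(-6\right)\right)^{3} = \left(6 \cdot \frac{1}{6} \left(\left(- \frac{1}{2}\right) \left(-6\right)\right)\right)^{3} = \left(1 \cdot 3\right)^{3} = 3^{3} = 27$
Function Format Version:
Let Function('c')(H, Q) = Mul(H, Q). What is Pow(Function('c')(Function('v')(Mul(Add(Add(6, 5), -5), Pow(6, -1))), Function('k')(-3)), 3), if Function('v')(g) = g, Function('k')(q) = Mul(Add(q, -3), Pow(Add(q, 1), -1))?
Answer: 27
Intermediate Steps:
Function('k')(q) = Mul(Pow(Add(1, q), -1), Add(-3, q)) (Function('k')(q) = Mul(Add(-3, q), Pow(Add(1, q), -1)) = Mul(Pow(Add(1, q), -1), Add(-3, q)))
Pow(Function('c')(Function('v')(Mul(Add(Add(6, 5), -5), Pow(6, -1))), Function('k')(-3)), 3) = Pow(Mul(Mul(Add(Add(6, 5), -5), Pow(6, -1)), Mul(Pow(Add(1, -3), -1), Add(-3, -3))), 3) = Pow(Mul(Mul(Add(11, -5), Rational(1, 6)), Mul(Pow(-2, -1), -6)), 3) = Pow(Mul(Mul(6, Rational(1, 6)), Mul(Rational(-1, 2), -6)), 3) = Pow(Mul(1, 3), 3) = Pow(3, 3) = 27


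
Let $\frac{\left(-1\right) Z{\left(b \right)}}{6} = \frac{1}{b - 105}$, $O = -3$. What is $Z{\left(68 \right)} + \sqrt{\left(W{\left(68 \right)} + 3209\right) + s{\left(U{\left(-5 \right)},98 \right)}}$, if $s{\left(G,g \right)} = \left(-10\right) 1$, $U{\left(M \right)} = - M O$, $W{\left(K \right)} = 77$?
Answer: $\frac{6}{37} + 6 \sqrt{91} \approx 57.398$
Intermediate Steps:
$Z{\left(b \right)} = - \frac{6}{-105 + b}$ ($Z{\left(b \right)} = - \frac{6}{b - 105} = - \frac{6}{-105 + b}$)
$U{\left(M \right)} = 3 M$ ($U{\left(M \right)} = - M \left(-3\right) = 3 M$)
$s{\left(G,g \right)} = -10$
$Z{\left(68 \right)} + \sqrt{\left(W{\left(68 \right)} + 3209\right) + s{\left(U{\left(-5 \right)},98 \right)}} = - \frac{6}{-105 + 68} + \sqrt{\left(77 + 3209\right) - 10} = - \frac{6}{-37} + \sqrt{3286 - 10} = \left(-6\right) \left(- \frac{1}{37}\right) + \sqrt{3276} = \frac{6}{37} + 6 \sqrt{91}$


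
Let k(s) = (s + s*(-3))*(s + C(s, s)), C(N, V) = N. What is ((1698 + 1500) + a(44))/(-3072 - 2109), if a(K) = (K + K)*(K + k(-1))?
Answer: -6718/5181 ≈ -1.2967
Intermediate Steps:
k(s) = -4*s² (k(s) = (s + s*(-3))*(s + s) = (s - 3*s)*(2*s) = (-2*s)*(2*s) = -4*s²)
a(K) = 2*K*(-4 + K) (a(K) = (K + K)*(K - 4*(-1)²) = (2*K)*(K - 4*1) = (2*K)*(K - 4) = (2*K)*(-4 + K) = 2*K*(-4 + K))
((1698 + 1500) + a(44))/(-3072 - 2109) = ((1698 + 1500) + 2*44*(-4 + 44))/(-3072 - 2109) = (3198 + 2*44*40)/(-5181) = (3198 + 3520)*(-1/5181) = 6718*(-1/5181) = -6718/5181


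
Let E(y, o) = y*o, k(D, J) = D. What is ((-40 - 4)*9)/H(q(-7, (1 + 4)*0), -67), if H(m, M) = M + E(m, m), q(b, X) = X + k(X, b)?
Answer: 396/67 ≈ 5.9104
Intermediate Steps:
E(y, o) = o*y
q(b, X) = 2*X (q(b, X) = X + X = 2*X)
H(m, M) = M + m² (H(m, M) = M + m*m = M + m²)
((-40 - 4)*9)/H(q(-7, (1 + 4)*0), -67) = ((-40 - 4)*9)/(-67 + (2*((1 + 4)*0))²) = (-44*9)/(-67 + (2*(5*0))²) = -396/(-67 + (2*0)²) = -396/(-67 + 0²) = -396/(-67 + 0) = -396/(-67) = -396*(-1/67) = 396/67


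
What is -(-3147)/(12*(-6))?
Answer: -1049/24 ≈ -43.708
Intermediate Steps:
-(-3147)/(12*(-6)) = -(-3147)/(-72) = -(-3147)*(-1)/72 = -3147*1/72 = -1049/24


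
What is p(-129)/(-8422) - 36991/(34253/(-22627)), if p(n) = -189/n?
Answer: 303114518398183/12404586938 ≈ 24436.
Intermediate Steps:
p(-129)/(-8422) - 36991/(34253/(-22627)) = -189/(-129)/(-8422) - 36991/(34253/(-22627)) = -189*(-1/129)*(-1/8422) - 36991/(34253*(-1/22627)) = (63/43)*(-1/8422) - 36991/(-34253/22627) = -63/362146 - 36991*(-22627/34253) = -63/362146 + 836995357/34253 = 303114518398183/12404586938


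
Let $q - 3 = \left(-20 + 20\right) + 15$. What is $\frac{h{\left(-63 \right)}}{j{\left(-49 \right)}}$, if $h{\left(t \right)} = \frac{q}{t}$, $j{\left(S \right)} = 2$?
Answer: $- \frac{1}{7} \approx -0.14286$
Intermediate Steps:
$q = 18$ ($q = 3 + \left(\left(-20 + 20\right) + 15\right) = 3 + \left(0 + 15\right) = 3 + 15 = 18$)
$h{\left(t \right)} = \frac{18}{t}$
$\frac{h{\left(-63 \right)}}{j{\left(-49 \right)}} = \frac{18 \frac{1}{-63}}{2} = 18 \left(- \frac{1}{63}\right) \frac{1}{2} = \left(- \frac{2}{7}\right) \frac{1}{2} = - \frac{1}{7}$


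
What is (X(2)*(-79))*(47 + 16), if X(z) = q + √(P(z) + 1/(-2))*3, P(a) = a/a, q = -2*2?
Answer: 19908 - 14931*√2/2 ≈ 9350.2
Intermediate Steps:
q = -4
P(a) = 1
X(z) = -4 + 3*√2/2 (X(z) = -4 + √(1 + 1/(-2))*3 = -4 + √(1 - ½)*3 = -4 + √(½)*3 = -4 + (√2/2)*3 = -4 + 3*√2/2)
(X(2)*(-79))*(47 + 16) = ((-4 + 3*√2/2)*(-79))*(47 + 16) = (316 - 237*√2/2)*63 = 19908 - 14931*√2/2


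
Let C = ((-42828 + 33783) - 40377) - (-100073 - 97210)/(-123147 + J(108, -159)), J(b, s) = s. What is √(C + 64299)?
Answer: √25130120099686/41102 ≈ 121.96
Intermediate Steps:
C = -2031408805/41102 (C = ((-42828 + 33783) - 40377) - (-100073 - 97210)/(-123147 - 159) = (-9045 - 40377) - (-197283)/(-123306) = -49422 - (-197283)*(-1)/123306 = -49422 - 1*65761/41102 = -49422 - 65761/41102 = -2031408805/41102 ≈ -49424.)
√(C + 64299) = √(-2031408805/41102 + 64299) = √(611408693/41102) = √25130120099686/41102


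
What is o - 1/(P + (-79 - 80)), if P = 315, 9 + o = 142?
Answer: 20747/156 ≈ 132.99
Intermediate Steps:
o = 133 (o = -9 + 142 = 133)
o - 1/(P + (-79 - 80)) = 133 - 1/(315 + (-79 - 80)) = 133 - 1/(315 - 159) = 133 - 1/156 = 20747/156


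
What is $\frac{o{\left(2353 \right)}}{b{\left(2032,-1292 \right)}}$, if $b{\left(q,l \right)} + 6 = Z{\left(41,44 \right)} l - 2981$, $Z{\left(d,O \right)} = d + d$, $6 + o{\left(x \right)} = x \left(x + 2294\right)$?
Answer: $- \frac{10934385}{108931} \approx -100.38$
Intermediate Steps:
$o{\left(x \right)} = -6 + x \left(2294 + x\right)$ ($o{\left(x \right)} = -6 + x \left(x + 2294\right) = -6 + x \left(2294 + x\right)$)
$Z{\left(d,O \right)} = 2 d$
$b{\left(q,l \right)} = -2987 + 82 l$ ($b{\left(q,l \right)} = -6 + \left(2 \cdot 41 l - 2981\right) = -6 + \left(82 l - 2981\right) = -6 + \left(-2981 + 82 l\right) = -2987 + 82 l$)
$\frac{o{\left(2353 \right)}}{b{\left(2032,-1292 \right)}} = \frac{-6 + 2353^{2} + 2294 \cdot 2353}{-2987 + 82 \left(-1292\right)} = \frac{-6 + 5536609 + 5397782}{-2987 - 105944} = \frac{10934385}{-108931} = 10934385 \left(- \frac{1}{108931}\right) = - \frac{10934385}{108931}$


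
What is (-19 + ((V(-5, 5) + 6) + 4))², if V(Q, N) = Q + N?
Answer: 81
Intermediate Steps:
V(Q, N) = N + Q
(-19 + ((V(-5, 5) + 6) + 4))² = (-19 + (((5 - 5) + 6) + 4))² = (-19 + ((0 + 6) + 4))² = (-19 + (6 + 4))² = (-19 + 10)² = (-9)² = 81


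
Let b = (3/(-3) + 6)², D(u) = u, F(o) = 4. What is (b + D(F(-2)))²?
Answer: 841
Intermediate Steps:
b = 25 (b = (3*(-⅓) + 6)² = (-1 + 6)² = 5² = 25)
(b + D(F(-2)))² = (25 + 4)² = 29² = 841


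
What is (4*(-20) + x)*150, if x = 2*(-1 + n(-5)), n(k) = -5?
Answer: -13800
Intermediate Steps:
x = -12 (x = 2*(-1 - 5) = 2*(-6) = -12)
(4*(-20) + x)*150 = (4*(-20) - 12)*150 = (-80 - 12)*150 = -92*150 = -13800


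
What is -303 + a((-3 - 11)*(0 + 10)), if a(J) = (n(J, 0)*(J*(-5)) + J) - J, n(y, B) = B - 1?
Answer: -1003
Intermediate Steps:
n(y, B) = -1 + B
a(J) = 5*J (a(J) = ((-1 + 0)*(J*(-5)) + J) - J = (-(-5)*J + J) - J = (5*J + J) - J = 6*J - J = 5*J)
-303 + a((-3 - 11)*(0 + 10)) = -303 + 5*((-3 - 11)*(0 + 10)) = -303 + 5*(-14*10) = -303 + 5*(-140) = -303 - 700 = -1003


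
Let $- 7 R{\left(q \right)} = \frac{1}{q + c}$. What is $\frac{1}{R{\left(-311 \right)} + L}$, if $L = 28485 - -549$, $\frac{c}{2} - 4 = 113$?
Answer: $\frac{539}{15649327} \approx 3.4442 \cdot 10^{-5}$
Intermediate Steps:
$c = 234$ ($c = 8 + 2 \cdot 113 = 8 + 226 = 234$)
$R{\left(q \right)} = - \frac{1}{7 \left(234 + q\right)}$ ($R{\left(q \right)} = - \frac{1}{7 \left(q + 234\right)} = - \frac{1}{7 \left(234 + q\right)}$)
$L = 29034$ ($L = 28485 + 549 = 29034$)
$\frac{1}{R{\left(-311 \right)} + L} = \frac{1}{- \frac{1}{1638 + 7 \left(-311\right)} + 29034} = \frac{1}{- \frac{1}{1638 - 2177} + 29034} = \frac{1}{- \frac{1}{-539} + 29034} = \frac{1}{\left(-1\right) \left(- \frac{1}{539}\right) + 29034} = \frac{1}{\frac{1}{539} + 29034} = \frac{1}{\frac{15649327}{539}} = \frac{539}{15649327}$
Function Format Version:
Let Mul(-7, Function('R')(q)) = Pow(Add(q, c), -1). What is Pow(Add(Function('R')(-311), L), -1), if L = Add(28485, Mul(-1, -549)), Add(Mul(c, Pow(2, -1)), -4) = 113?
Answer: Rational(539, 15649327) ≈ 3.4442e-5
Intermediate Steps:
c = 234 (c = Add(8, Mul(2, 113)) = Add(8, 226) = 234)
Function('R')(q) = Mul(Rational(-1, 7), Pow(Add(234, q), -1)) (Function('R')(q) = Mul(Rational(-1, 7), Pow(Add(q, 234), -1)) = Mul(Rational(-1, 7), Pow(Add(234, q), -1)))
L = 29034 (L = Add(28485, 549) = 29034)
Pow(Add(Function('R')(-311), L), -1) = Pow(Add(Mul(-1, Pow(Add(1638, Mul(7, -311)), -1)), 29034), -1) = Pow(Add(Mul(-1, Pow(Add(1638, -2177), -1)), 29034), -1) = Pow(Add(Mul(-1, Pow(-539, -1)), 29034), -1) = Pow(Add(Mul(-1, Rational(-1, 539)), 29034), -1) = Pow(Add(Rational(1, 539), 29034), -1) = Pow(Rational(15649327, 539), -1) = Rational(539, 15649327)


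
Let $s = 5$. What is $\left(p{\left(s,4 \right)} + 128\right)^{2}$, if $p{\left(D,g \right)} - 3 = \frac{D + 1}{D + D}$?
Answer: $\frac{432964}{25} \approx 17319.0$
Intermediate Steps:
$p{\left(D,g \right)} = 3 + \frac{1 + D}{2 D}$ ($p{\left(D,g \right)} = 3 + \frac{D + 1}{D + D} = 3 + \frac{1 + D}{2 D}$)
$\left(p{\left(s,4 \right)} + 128\right)^{2} = \left(\frac{1 + 7 \cdot 5}{2 \cdot 5} + 128\right)^{2} = \left(\frac{1}{2} \cdot \frac{1}{5} \left(1 + 35\right) + 128\right)^{2} = \left(\frac{1}{2} \cdot \frac{1}{5} \cdot 36 + 128\right)^{2} = \left(\frac{18}{5} + 128\right)^{2} = \left(\frac{658}{5}\right)^{2} = \frac{432964}{25}$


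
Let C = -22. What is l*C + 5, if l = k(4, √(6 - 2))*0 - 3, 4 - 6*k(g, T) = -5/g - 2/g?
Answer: 71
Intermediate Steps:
k(g, T) = ⅔ + 7/(6*g) (k(g, T) = ⅔ - (-5/g - 2/g)/6 = ⅔ - (-7)/(6*g) = ⅔ + 7/(6*g))
l = -3 (l = ((⅙)*(7 + 4*4)/4)*0 - 3 = ((⅙)*(¼)*(7 + 16))*0 - 3 = ((⅙)*(¼)*23)*0 - 3 = (23/24)*0 - 3 = 0 - 3 = -3)
l*C + 5 = -3*(-22) + 5 = 66 + 5 = 71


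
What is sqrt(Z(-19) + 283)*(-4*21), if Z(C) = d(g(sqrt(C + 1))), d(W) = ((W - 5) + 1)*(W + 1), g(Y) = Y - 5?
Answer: -84*sqrt(301 - 39*I*sqrt(2)) ≈ -1463.4 + 132.97*I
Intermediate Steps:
g(Y) = -5 + Y
d(W) = (1 + W)*(-4 + W) (d(W) = ((-5 + W) + 1)*(1 + W) = (-4 + W)*(1 + W) = (1 + W)*(-4 + W))
Z(C) = 11 + (-5 + sqrt(1 + C))**2 - 3*sqrt(1 + C) (Z(C) = -4 + (-5 + sqrt(C + 1))**2 - 3*(-5 + sqrt(C + 1)) = -4 + (-5 + sqrt(1 + C))**2 - 3*(-5 + sqrt(1 + C)) = -4 + (-5 + sqrt(1 + C))**2 + (15 - 3*sqrt(1 + C)) = 11 + (-5 + sqrt(1 + C))**2 - 3*sqrt(1 + C))
sqrt(Z(-19) + 283)*(-4*21) = sqrt((37 - 19 - 13*sqrt(1 - 19)) + 283)*(-4*21) = sqrt((37 - 19 - 39*I*sqrt(2)) + 283)*(-84) = sqrt((18 - 39*I*sqrt(2)) + 283)*(-84) = sqrt(301 - 39*I*sqrt(2))*(-84) = -84*sqrt(301 - 39*I*sqrt(2))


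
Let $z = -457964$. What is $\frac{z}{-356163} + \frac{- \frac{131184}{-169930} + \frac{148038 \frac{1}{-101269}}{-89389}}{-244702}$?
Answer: $\frac{43096148570253548767959587}{33516370771322208496491345} \approx 1.2858$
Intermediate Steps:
$\frac{z}{-356163} + \frac{- \frac{131184}{-169930} + \frac{148038 \frac{1}{-101269}}{-89389}}{-244702} = - \frac{457964}{-356163} + \frac{- \frac{131184}{-169930} + \frac{148038 \frac{1}{-101269}}{-89389}}{-244702} = \left(-457964\right) \left(- \frac{1}{356163}\right) + \left(\left(-131184\right) \left(- \frac{1}{169930}\right) + 148038 \left(- \frac{1}{101269}\right) \left(- \frac{1}{89389}\right)\right) \left(- \frac{1}{244702}\right) = \frac{457964}{356163} + \left(\frac{65592}{84965} - - \frac{148038}{9052334641}\right) \left(- \frac{1}{244702}\right) = \frac{457964}{356163} + \left(\frac{65592}{84965} + \frac{148038}{9052334641}\right) \left(- \frac{1}{244702}\right) = \frac{457964}{356163} + \frac{593773311821142}{769131612772565} \left(- \frac{1}{244702}\right) = \frac{457964}{356163} - \frac{296886655910571}{94104021954336100315} = \frac{43096148570253548767959587}{33516370771322208496491345}$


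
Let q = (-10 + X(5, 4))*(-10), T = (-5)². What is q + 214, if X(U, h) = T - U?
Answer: 114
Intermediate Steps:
T = 25
X(U, h) = 25 - U
q = -100 (q = (-10 + (25 - 1*5))*(-10) = (-10 + (25 - 5))*(-10) = (-10 + 20)*(-10) = 10*(-10) = -100)
q + 214 = -100 + 214 = 114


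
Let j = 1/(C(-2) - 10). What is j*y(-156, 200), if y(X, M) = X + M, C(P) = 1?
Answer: -44/9 ≈ -4.8889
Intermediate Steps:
y(X, M) = M + X
j = -⅑ (j = 1/(1 - 10) = 1/(-9) = -⅑ ≈ -0.11111)
j*y(-156, 200) = -(200 - 156)/9 = -⅑*44 = -44/9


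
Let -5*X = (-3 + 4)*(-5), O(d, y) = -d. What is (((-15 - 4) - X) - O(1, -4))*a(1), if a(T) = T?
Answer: -19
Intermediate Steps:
X = 1 (X = -(-3 + 4)*(-5)/5 = -(-5)/5 = -⅕*(-5) = 1)
(((-15 - 4) - X) - O(1, -4))*a(1) = (((-15 - 4) - 1*1) - (-1))*1 = ((-19 - 1) - 1*(-1))*1 = (-20 + 1)*1 = -19*1 = -19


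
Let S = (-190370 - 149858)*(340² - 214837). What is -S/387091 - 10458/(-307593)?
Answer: -1153924642892630/13229609107 ≈ -87223.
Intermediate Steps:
S = 33763206036 (S = -340228*(115600 - 214837) = -340228*(-99237) = 33763206036)
-S/387091 - 10458/(-307593) = -1*33763206036/387091 - 10458/(-307593) = -33763206036*1/387091 - 10458*(-1/307593) = -33763206036/387091 + 1162/34177 = -1153924642892630/13229609107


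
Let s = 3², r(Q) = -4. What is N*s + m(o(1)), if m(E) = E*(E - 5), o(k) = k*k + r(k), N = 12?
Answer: 132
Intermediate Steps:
o(k) = -4 + k² (o(k) = k*k - 4 = k² - 4 = -4 + k²)
m(E) = E*(-5 + E)
s = 9
N*s + m(o(1)) = 12*9 + (-4 + 1²)*(-5 + (-4 + 1²)) = 108 + (-4 + 1)*(-5 + (-4 + 1)) = 108 - 3*(-5 - 3) = 108 - 3*(-8) = 108 + 24 = 132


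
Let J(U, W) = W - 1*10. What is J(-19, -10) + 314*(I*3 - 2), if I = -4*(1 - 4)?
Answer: 10656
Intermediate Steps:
J(U, W) = -10 + W (J(U, W) = W - 10 = -10 + W)
I = 12 (I = -4*(-3) = 12)
J(-19, -10) + 314*(I*3 - 2) = (-10 - 10) + 314*(12*3 - 2) = -20 + 314*(36 - 2) = -20 + 314*34 = -20 + 10676 = 10656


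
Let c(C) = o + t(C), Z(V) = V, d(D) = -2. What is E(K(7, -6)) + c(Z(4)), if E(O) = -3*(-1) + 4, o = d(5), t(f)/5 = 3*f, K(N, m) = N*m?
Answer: 65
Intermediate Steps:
t(f) = 15*f (t(f) = 5*(3*f) = 15*f)
o = -2
c(C) = -2 + 15*C
E(O) = 7 (E(O) = 3 + 4 = 7)
E(K(7, -6)) + c(Z(4)) = 7 + (-2 + 15*4) = 7 + (-2 + 60) = 7 + 58 = 65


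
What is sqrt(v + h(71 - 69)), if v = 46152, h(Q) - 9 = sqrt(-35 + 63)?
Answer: sqrt(46161 + 2*sqrt(7)) ≈ 214.86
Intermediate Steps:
h(Q) = 9 + 2*sqrt(7) (h(Q) = 9 + sqrt(-35 + 63) = 9 + sqrt(28) = 9 + 2*sqrt(7))
sqrt(v + h(71 - 69)) = sqrt(46152 + (9 + 2*sqrt(7))) = sqrt(46161 + 2*sqrt(7))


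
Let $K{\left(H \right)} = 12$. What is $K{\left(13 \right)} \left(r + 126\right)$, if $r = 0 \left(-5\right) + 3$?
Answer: $1548$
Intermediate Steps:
$r = 3$ ($r = 0 + 3 = 3$)
$K{\left(13 \right)} \left(r + 126\right) = 12 \left(3 + 126\right) = 12 \cdot 129 = 1548$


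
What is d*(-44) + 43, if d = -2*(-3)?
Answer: -221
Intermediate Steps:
d = 6
d*(-44) + 43 = 6*(-44) + 43 = -264 + 43 = -221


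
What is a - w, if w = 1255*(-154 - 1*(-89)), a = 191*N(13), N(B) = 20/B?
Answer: 1064295/13 ≈ 81869.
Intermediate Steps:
a = 3820/13 (a = 191*(20/13) = 3820/13 ≈ 293.85)
w = -81575 (w = 1255*(-154 + 89) = 1255*(-65) = -81575)
a - w = 3820/13 - 1*(-81575) = 3820/13 + 81575 = 1064295/13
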